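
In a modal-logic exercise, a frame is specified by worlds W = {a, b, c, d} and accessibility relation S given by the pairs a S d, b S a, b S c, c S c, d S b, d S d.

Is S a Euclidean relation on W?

No

Euclidean: no — b S a and b S c, but not a S c.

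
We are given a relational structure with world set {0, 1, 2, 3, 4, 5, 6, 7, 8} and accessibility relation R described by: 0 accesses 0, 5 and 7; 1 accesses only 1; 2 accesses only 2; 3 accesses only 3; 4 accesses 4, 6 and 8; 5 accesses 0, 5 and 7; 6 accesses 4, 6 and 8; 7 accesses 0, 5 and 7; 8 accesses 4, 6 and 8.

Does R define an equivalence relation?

Yes

Reflexive: yes — every world is R-related to itself.
Symmetric: yes — every pair in R has its reverse in R.
Transitive: yes — every two-step R-path is closed by a direct edge.
So R is an equivalence relation.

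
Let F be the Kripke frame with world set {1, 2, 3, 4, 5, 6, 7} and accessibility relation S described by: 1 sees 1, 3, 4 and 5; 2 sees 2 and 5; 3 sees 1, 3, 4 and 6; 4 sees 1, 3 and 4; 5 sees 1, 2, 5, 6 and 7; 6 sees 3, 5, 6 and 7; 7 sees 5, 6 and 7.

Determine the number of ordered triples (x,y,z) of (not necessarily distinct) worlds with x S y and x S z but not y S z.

Enumerating: (1,3,5), (1,4,5), (1,5,3), (1,5,4), (3,1,6), (3,4,6), (3,6,1), (3,6,4), (5,1,2), (5,1,6), (5,1,7), (5,2,1), … and 10 more.
Total: 22.

22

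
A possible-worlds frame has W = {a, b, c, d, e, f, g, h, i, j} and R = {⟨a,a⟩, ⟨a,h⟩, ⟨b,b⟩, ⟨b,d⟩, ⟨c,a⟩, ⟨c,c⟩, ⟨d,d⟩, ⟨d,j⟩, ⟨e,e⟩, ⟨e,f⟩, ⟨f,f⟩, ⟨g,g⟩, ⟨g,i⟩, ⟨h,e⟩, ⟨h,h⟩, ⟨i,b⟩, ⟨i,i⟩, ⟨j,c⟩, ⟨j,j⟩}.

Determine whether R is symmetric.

Symmetric: no — a R h but not h R a.

No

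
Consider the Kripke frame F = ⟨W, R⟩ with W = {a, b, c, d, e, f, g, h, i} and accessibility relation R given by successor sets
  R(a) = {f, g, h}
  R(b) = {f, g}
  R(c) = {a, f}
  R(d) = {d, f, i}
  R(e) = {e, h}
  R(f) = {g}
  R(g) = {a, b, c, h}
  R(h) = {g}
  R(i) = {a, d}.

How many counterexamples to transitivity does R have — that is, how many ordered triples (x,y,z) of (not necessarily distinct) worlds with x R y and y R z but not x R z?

Enumerating: (a,g,a), (a,g,b), (a,g,c), (b,g,a), (b,g,b), (b,g,c), (b,g,h), (c,a,g), (c,a,h), (c,f,g), (d,f,g), (d,i,a), … and 20 more.
Total: 32.

32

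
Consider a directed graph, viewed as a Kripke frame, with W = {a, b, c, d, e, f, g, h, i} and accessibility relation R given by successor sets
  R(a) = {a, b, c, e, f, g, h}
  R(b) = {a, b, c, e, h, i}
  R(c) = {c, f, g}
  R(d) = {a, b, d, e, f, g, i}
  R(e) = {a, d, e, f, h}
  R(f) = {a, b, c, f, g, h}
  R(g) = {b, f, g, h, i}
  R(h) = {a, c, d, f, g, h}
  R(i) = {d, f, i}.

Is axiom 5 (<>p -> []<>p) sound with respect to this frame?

Axiom 5 corresponds to the accessibility relation being Euclidean.
Euclidean: no — a R b and a R f, but not b R f.

No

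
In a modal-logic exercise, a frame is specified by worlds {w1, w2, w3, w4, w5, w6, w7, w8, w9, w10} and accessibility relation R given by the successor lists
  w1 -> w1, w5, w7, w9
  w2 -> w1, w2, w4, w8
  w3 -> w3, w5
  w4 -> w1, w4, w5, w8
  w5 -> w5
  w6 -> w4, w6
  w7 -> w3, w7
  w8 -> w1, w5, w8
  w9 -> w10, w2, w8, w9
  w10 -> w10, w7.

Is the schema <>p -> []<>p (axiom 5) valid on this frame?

Axiom 5 corresponds to the accessibility relation being Euclidean.
Euclidean: no — w1 R w5 and w1 R w7, but not w5 R w7.

No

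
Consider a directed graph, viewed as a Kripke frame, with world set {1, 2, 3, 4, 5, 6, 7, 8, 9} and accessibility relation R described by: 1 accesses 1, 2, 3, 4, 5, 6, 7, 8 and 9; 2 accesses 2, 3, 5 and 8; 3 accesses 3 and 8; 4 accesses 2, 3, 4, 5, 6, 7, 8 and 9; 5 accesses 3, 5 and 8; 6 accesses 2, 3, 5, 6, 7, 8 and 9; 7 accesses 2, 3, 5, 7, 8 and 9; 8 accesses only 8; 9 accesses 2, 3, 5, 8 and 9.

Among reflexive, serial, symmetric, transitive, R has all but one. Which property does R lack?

symmetric

Reflexive: yes — every world is R-related to itself.
Serial: yes — every world has a successor (e.g. 1 R 1).
Symmetric: no — 1 R 2 but not 2 R 1.
Transitive: yes — every two-step R-path is closed by a direct edge.
Only symmetric fails.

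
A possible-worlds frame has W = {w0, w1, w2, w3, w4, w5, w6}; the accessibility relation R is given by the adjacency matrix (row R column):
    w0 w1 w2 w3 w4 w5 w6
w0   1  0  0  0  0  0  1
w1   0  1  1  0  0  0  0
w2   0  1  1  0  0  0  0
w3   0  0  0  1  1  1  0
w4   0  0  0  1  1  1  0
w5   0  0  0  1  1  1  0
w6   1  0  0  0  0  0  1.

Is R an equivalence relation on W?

Yes

Reflexive: yes — every world is R-related to itself.
Symmetric: yes — every pair in R has its reverse in R.
Transitive: yes — every two-step R-path is closed by a direct edge.
So R is an equivalence relation.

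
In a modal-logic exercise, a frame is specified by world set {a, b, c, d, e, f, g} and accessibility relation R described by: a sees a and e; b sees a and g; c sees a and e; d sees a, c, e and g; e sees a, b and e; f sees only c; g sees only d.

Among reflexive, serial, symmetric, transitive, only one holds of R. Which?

Reflexive: no — b is not related to itself.
Serial: yes — every world has a successor (e.g. a R a).
Symmetric: no — b R a but not a R b.
Transitive: no — a R e and e R b, but not a R b.
Only serial holds.

serial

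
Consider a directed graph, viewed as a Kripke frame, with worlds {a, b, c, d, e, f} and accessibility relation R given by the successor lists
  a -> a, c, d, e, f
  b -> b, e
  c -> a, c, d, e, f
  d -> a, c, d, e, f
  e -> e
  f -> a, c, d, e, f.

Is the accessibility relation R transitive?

Yes

Transitive: yes — every two-step R-path is closed by a direct edge.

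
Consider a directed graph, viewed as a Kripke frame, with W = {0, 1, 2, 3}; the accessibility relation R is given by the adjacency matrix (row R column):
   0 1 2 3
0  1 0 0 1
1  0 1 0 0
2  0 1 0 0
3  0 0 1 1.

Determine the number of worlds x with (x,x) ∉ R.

1

Enumerating: 2.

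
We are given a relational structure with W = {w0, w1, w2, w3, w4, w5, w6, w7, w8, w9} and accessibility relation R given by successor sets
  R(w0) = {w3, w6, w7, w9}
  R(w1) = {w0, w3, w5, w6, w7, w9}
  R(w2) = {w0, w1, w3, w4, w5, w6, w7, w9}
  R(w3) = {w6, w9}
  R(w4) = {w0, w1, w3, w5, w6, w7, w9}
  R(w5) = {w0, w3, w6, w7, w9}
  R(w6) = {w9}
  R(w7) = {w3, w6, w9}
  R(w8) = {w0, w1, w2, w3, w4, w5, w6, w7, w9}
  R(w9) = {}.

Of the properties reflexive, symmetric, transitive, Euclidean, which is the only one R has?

transitive

Reflexive: no — w0 is not related to itself.
Symmetric: no — w0 R w3 but not w3 R w0.
Transitive: yes — every two-step R-path is closed by a direct edge.
Euclidean: no — w0 R w3 and w0 R w7, but not w3 R w7.
Only transitive holds.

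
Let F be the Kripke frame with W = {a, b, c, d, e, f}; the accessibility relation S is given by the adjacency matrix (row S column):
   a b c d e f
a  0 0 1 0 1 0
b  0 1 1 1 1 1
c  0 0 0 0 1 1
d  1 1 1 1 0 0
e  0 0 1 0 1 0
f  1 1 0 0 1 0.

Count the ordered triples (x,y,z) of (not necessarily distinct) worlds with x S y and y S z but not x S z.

Enumerating: (a,c,f), (b,d,a), (b,f,a), (c,e,c), (c,f,a), (c,f,b), (d,a,e), (d,b,e), (d,b,f), (d,c,e), (d,c,f), (e,c,f), (f,a,c), (f,b,c), (f,b,d), (f,b,f), (f,e,c).

17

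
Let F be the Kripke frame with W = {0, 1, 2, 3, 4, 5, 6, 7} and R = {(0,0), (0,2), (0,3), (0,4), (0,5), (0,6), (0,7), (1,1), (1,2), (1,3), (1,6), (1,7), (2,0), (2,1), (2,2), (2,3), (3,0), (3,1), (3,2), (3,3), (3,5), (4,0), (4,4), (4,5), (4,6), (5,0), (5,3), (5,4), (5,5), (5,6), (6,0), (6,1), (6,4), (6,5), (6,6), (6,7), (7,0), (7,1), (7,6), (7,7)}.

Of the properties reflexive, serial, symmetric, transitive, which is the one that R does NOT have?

transitive

Reflexive: yes — every world is R-related to itself.
Serial: yes — every world has a successor (e.g. 0 R 0).
Symmetric: yes — every pair in R has its reverse in R.
Transitive: no — 0 R 2 and 2 R 1, but not 0 R 1.
Only transitive fails.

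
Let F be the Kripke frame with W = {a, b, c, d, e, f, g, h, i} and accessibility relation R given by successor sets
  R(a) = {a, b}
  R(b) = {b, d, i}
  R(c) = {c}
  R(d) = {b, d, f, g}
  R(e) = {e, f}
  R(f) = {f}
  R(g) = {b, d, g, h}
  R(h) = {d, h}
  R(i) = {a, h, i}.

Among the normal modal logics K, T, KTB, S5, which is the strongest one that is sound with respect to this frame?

Reflexive (axiom T): yes — every world is R-related to itself.
Symmetric (axiom B): no — a R b but not b R a.
Euclidean (axiom 5): no — b R d and b R i, but not d R i.
So F validates K, T; KTB would additionally require R to be symmetric. The strongest is T.

T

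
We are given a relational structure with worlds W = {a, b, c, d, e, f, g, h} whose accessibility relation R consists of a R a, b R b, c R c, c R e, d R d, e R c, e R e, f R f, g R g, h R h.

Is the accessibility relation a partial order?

No

Reflexive: yes — every world is R-related to itself.
Transitive: yes — every two-step R-path is closed by a direct edge.
Antisymmetric: no — c R e and e R c with c ≠ e.
So R is not a partial order.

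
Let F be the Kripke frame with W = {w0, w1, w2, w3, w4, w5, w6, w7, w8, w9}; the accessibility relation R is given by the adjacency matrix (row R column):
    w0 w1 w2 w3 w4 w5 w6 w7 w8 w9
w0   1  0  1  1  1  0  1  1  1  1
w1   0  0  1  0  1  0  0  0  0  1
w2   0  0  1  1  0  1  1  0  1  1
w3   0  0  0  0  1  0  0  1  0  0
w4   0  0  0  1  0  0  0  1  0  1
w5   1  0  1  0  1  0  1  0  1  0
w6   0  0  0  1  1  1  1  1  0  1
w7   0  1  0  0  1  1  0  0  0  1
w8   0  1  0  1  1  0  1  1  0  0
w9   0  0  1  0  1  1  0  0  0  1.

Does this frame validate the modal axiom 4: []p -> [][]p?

No

Axiom 4 corresponds to the accessibility relation being transitive.
Transitive: no — w0 R w2 and w2 R w5, but not w0 R w5.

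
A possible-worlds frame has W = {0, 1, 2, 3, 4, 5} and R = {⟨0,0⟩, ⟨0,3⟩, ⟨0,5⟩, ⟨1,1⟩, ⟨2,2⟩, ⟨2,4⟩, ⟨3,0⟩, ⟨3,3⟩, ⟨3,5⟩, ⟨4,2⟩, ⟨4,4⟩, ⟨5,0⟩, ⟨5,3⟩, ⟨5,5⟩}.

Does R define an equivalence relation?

Reflexive: yes — every world is R-related to itself.
Symmetric: yes — every pair in R has its reverse in R.
Transitive: yes — every two-step R-path is closed by a direct edge.
So R is an equivalence relation.

Yes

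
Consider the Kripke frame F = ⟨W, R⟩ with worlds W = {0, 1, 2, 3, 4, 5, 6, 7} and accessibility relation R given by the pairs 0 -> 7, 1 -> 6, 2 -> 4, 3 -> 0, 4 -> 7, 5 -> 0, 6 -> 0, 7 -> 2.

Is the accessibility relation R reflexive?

No

Reflexive: no — 0 is not related to itself.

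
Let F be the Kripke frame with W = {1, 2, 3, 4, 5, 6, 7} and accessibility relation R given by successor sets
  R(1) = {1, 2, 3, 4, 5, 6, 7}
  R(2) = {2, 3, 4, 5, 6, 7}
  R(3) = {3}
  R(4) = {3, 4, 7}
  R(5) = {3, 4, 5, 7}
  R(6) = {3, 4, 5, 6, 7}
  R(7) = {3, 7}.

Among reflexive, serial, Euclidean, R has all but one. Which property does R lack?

Euclidean

Reflexive: yes — every world is R-related to itself.
Serial: yes — every world has a successor (e.g. 1 R 1).
Euclidean: no — 1 R 3 and 1 R 2, but not 3 R 2.
Only Euclidean fails.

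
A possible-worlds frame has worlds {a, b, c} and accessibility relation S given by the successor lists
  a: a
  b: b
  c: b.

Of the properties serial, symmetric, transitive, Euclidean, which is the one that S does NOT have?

symmetric

Serial: yes — every world has a successor (e.g. a S a).
Symmetric: no — c S b but not b S c.
Transitive: yes — every two-step S-path is closed by a direct edge.
Euclidean: yes — any two successors of a common world are S-related.
Only symmetric fails.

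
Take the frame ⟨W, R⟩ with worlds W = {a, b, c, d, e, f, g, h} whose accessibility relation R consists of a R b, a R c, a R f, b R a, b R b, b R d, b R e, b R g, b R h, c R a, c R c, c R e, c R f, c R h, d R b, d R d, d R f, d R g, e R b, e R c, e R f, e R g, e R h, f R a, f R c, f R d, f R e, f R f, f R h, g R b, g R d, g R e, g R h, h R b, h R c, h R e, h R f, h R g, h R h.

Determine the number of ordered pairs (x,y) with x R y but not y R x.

R is symmetric; there are no such tuples.

0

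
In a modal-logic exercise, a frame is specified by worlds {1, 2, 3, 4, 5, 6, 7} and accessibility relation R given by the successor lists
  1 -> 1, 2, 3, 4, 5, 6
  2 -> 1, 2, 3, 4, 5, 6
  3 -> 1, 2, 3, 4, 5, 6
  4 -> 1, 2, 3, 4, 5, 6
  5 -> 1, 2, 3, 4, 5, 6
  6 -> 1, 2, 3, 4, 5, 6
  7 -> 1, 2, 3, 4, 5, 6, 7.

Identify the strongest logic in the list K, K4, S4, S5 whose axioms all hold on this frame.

S4

Transitive (axiom 4): yes — every two-step R-path is closed by a direct edge.
Reflexive (axiom T): yes — every world is R-related to itself.
Euclidean (axiom 5): no — 7 R 1 and 7 R 7, but not 1 R 7.
So F validates K, K4, S4; S5 would additionally require R to be Euclidean. The strongest is S4.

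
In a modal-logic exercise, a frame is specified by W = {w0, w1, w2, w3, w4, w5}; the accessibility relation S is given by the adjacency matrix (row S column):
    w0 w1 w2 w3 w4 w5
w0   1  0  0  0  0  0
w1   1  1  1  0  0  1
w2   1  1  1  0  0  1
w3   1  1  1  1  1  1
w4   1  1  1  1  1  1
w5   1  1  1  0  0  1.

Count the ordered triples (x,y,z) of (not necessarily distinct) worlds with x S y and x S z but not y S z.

Enumerating: (w1,w0,w1), (w1,w0,w2), (w1,w0,w5), (w2,w0,w1), (w2,w0,w2), (w2,w0,w5), (w3,w0,w1), (w3,w0,w2), (w3,w0,w3), (w3,w0,w4), (w3,w0,w5), (w3,w1,w3), … and 19 more.
Total: 31.

31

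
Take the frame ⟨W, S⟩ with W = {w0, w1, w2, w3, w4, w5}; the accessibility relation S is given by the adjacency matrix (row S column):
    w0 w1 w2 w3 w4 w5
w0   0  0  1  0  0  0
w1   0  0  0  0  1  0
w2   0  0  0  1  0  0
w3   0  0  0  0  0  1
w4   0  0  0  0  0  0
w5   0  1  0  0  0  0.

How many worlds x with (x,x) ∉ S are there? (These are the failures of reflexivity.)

Enumerating: w0, w1, w2, w3, w4, w5.

6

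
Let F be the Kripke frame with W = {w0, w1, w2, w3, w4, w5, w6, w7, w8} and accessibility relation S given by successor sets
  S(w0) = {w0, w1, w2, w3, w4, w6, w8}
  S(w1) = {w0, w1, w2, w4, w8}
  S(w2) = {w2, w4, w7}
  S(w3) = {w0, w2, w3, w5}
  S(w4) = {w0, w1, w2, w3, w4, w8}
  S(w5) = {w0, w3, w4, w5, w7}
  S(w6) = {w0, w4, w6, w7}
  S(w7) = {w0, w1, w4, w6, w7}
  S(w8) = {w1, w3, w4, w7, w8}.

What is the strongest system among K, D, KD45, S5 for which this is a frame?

Serial (axiom D): yes — every world has a successor (e.g. w0 S w0).
Euclidean (axiom 5): no — w0 S w1 and w0 S w3, but not w1 S w3.
Transitive (axiom 4): no — w0 S w2 and w2 S w7, but not w0 S w7.
Reflexive (axiom T): yes — every world is S-related to itself.
So F validates K, D; KD45 would additionally require S to be Euclidean and transitive. The strongest is D.

D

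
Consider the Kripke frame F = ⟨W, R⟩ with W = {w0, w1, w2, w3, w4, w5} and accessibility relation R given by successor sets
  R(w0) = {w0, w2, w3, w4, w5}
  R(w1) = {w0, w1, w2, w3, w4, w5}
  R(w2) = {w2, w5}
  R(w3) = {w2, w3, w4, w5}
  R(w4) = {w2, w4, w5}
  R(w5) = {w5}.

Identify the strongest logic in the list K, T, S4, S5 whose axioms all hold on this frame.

Reflexive (axiom T): yes — every world is R-related to itself.
Transitive (axiom 4): yes — every two-step R-path is closed by a direct edge.
Euclidean (axiom 5): no — w0 R w2 and w0 R w3, but not w2 R w3.
So F validates K, T, S4; S5 would additionally require R to be Euclidean. The strongest is S4.

S4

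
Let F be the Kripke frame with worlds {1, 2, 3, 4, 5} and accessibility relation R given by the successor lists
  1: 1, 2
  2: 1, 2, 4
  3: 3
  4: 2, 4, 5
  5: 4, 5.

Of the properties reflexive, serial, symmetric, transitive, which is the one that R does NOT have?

Reflexive: yes — every world is R-related to itself.
Serial: yes — every world has a successor (e.g. 1 R 1).
Symmetric: yes — every pair in R has its reverse in R.
Transitive: no — 1 R 2 and 2 R 4, but not 1 R 4.
Only transitive fails.

transitive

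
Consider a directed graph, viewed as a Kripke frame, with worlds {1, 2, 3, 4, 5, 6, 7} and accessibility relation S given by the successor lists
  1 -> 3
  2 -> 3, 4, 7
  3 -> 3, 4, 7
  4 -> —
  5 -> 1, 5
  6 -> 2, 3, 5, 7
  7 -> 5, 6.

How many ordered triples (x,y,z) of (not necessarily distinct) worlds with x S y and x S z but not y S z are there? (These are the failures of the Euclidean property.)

Enumerating: (2,4,3), (2,4,4), (2,4,7), (2,7,3), (2,7,4), (2,7,7), (3,4,3), (3,4,4), (3,4,7), (3,7,3), (3,7,4), (3,7,7), … and 14 more.
Total: 26.

26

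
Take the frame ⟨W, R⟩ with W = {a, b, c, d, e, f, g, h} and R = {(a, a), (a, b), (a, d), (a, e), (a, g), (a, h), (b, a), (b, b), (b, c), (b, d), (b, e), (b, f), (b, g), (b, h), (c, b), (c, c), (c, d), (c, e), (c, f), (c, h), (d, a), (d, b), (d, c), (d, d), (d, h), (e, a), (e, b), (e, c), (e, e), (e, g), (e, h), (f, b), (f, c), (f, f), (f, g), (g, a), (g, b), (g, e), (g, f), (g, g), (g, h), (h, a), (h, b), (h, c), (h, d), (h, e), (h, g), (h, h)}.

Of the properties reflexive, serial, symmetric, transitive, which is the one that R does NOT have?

transitive

Reflexive: yes — every world is R-related to itself.
Serial: yes — every world has a successor (e.g. a R a).
Symmetric: yes — every pair in R has its reverse in R.
Transitive: no — a R b and b R c, but not a R c.
Only transitive fails.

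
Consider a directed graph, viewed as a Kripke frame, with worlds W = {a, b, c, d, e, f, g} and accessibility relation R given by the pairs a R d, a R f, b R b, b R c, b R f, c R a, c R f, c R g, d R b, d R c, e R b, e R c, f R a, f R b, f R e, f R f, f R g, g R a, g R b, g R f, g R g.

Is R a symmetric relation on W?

Symmetric: no — a R d but not d R a.

No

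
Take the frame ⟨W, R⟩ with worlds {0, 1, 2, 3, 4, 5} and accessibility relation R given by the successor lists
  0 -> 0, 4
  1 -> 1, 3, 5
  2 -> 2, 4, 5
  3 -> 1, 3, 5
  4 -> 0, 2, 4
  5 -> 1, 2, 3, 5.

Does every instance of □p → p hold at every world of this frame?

Yes

By correspondence theory, T is valid on a frame iff R is reflexive.
Reflexive: yes — every world is R-related to itself.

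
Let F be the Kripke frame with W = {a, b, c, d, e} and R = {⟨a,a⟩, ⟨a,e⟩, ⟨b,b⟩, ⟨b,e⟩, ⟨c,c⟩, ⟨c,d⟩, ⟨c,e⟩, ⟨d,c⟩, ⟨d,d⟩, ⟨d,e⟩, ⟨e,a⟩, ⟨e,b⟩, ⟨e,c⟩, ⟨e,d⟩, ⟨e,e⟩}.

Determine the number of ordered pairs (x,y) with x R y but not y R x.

0

R is symmetric; there are no such tuples.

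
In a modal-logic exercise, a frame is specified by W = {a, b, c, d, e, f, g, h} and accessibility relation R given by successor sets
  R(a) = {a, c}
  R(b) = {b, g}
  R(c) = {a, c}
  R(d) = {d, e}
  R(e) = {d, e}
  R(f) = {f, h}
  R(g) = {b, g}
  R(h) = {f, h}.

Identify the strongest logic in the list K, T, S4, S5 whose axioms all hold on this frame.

S5

Reflexive (axiom T): yes — every world is R-related to itself.
Transitive (axiom 4): yes — every two-step R-path is closed by a direct edge.
Euclidean (axiom 5): yes — any two successors of a common world are R-related.
So F validates K, T, S4, S5. The strongest is S5.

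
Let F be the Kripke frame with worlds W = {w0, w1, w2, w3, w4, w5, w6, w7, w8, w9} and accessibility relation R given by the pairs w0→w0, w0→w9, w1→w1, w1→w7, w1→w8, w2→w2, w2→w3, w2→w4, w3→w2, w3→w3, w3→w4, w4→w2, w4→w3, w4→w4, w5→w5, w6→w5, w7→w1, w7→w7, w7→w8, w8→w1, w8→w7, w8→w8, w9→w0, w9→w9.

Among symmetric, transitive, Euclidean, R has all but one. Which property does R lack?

Symmetric: no — w6 R w5 but not w5 R w6.
Transitive: yes — every two-step R-path is closed by a direct edge.
Euclidean: yes — any two successors of a common world are R-related.
Only symmetric fails.

symmetric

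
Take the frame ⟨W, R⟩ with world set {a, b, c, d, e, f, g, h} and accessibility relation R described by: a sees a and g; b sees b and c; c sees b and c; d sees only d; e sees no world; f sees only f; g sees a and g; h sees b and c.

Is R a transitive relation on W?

Transitive: yes — every two-step R-path is closed by a direct edge.

Yes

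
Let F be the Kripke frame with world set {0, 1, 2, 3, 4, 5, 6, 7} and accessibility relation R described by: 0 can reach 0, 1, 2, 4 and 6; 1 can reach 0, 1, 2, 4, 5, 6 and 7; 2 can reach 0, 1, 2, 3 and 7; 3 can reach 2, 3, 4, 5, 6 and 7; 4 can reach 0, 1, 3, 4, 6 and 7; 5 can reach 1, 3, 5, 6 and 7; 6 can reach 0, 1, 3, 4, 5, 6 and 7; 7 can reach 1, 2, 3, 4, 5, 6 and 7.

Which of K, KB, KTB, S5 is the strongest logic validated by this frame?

Symmetric (axiom B): yes — every pair in R has its reverse in R.
Reflexive (axiom T): yes — every world is R-related to itself.
Euclidean (axiom 5): no — 0 R 2 and 0 R 4, but not 2 R 4.
So F validates K, KB, KTB; S5 would additionally require R to be Euclidean. The strongest is KTB.

KTB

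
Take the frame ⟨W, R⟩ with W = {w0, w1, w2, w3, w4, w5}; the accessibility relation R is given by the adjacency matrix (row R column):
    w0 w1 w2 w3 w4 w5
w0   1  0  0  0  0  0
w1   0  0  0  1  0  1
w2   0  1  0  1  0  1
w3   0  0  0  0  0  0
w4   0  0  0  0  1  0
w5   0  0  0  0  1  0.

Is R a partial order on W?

No

Reflexive: no — w1 is not related to itself.
Transitive: no — w1 R w5 and w5 R w4, but not w1 R w4.
Antisymmetric: yes — no distinct pair is related both ways.
So R is not a partial order.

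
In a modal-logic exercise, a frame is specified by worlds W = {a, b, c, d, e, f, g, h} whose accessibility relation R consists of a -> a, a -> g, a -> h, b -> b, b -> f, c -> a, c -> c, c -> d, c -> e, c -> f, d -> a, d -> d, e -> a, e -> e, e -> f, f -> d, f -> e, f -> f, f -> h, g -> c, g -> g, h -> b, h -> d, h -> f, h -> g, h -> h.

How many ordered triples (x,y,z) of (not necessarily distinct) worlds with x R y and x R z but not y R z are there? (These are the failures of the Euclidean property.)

Enumerating: (a,g,a), (a,g,h), (a,h,a), (b,f,b), (c,a,c), (c,a,d), (c,a,e), (c,a,f), (c,d,c), (c,d,e), (c,d,f), (c,e,c), … and 27 more.
Total: 39.

39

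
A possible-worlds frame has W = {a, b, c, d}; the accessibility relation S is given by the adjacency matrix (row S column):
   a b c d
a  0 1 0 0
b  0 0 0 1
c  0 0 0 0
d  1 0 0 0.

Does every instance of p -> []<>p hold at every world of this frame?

By correspondence theory, B is valid on a frame iff S is symmetric.
Symmetric: no — a S b but not b S a.

No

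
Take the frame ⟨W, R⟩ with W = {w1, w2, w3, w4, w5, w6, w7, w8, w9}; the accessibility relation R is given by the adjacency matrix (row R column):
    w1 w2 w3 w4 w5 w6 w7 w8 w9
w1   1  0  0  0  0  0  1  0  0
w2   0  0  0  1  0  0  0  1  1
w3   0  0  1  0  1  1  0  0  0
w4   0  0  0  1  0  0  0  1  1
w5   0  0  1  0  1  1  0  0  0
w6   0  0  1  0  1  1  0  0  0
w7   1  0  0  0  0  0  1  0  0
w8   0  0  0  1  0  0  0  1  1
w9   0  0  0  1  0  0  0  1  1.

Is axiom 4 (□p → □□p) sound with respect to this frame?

The schema 4 characterises exactly the transitive frames.
Transitive: yes — every two-step R-path is closed by a direct edge.

Yes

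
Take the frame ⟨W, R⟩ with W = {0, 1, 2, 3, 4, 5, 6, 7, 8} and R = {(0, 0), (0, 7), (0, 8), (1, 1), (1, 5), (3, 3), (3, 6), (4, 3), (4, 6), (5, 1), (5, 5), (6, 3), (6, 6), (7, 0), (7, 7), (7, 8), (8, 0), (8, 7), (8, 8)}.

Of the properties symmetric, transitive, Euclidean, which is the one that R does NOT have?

Symmetric: no — 4 R 3 but not 3 R 4.
Transitive: yes — every two-step R-path is closed by a direct edge.
Euclidean: yes — any two successors of a common world are R-related.
Only symmetric fails.

symmetric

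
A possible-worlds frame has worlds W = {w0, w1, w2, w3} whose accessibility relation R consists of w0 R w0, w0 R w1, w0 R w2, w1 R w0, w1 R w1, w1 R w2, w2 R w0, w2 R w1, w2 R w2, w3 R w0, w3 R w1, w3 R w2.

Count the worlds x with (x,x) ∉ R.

1

Enumerating: w3.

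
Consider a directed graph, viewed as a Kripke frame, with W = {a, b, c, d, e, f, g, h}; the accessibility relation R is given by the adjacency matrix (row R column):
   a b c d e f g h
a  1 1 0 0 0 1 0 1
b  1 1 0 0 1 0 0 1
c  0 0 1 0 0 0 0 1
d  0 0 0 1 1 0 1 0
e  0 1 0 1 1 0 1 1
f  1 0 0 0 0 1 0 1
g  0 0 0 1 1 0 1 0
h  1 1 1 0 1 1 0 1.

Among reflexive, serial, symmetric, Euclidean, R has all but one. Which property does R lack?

Euclidean

Reflexive: yes — every world is R-related to itself.
Serial: yes — every world has a successor (e.g. a R a).
Symmetric: yes — every pair in R has its reverse in R.
Euclidean: no — a R b and a R f, but not b R f.
Only Euclidean fails.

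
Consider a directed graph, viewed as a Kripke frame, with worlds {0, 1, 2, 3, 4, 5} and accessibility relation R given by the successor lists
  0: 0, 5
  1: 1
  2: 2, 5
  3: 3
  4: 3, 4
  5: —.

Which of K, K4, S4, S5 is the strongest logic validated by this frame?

Transitive (axiom 4): yes — every two-step R-path is closed by a direct edge.
Reflexive (axiom T): no — 5 is not related to itself.
Euclidean (axiom 5): no — 0 R 5 and 0 R 0, but not 5 R 0.
So F validates K, K4; S4 would additionally require R to be reflexive. The strongest is K4.

K4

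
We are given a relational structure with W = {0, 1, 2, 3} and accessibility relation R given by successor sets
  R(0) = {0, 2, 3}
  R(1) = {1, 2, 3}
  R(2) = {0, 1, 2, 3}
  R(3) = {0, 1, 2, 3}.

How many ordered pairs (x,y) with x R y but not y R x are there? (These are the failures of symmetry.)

0

R is symmetric; there are no such tuples.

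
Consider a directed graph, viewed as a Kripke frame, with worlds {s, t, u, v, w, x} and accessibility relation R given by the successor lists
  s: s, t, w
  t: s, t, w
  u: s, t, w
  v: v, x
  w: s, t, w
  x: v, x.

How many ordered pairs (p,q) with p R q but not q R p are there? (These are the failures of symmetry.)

Enumerating: (u,s), (u,t), (u,w).

3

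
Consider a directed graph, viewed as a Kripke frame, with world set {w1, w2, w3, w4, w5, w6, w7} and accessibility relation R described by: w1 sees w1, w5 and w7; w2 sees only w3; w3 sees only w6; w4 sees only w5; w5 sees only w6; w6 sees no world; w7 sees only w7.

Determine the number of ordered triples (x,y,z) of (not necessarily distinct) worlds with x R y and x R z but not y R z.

Enumerating: (w1,w5,w1), (w1,w5,w5), (w1,w5,w7), (w1,w7,w1), (w1,w7,w5), (w2,w3,w3), (w3,w6,w6), (w4,w5,w5), (w5,w6,w6).

9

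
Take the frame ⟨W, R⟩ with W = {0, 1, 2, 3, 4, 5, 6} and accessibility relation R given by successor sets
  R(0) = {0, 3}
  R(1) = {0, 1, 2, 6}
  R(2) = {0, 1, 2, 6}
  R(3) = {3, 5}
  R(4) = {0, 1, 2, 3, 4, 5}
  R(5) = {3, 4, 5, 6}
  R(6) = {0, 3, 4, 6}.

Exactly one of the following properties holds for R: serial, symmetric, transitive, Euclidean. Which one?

Serial: yes — every world has a successor (e.g. 0 R 0).
Symmetric: no — 0 R 3 but not 3 R 0.
Transitive: no — 0 R 3 and 3 R 5, but not 0 R 5.
Euclidean: no — 1 R 0 and 1 R 2, but not 0 R 2.
Only serial holds.

serial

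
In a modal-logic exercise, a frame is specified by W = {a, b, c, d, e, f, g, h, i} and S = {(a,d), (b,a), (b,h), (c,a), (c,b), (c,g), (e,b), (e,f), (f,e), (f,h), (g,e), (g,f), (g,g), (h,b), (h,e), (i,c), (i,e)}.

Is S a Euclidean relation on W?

Euclidean: no — b S a and b S h, but not a S h.

No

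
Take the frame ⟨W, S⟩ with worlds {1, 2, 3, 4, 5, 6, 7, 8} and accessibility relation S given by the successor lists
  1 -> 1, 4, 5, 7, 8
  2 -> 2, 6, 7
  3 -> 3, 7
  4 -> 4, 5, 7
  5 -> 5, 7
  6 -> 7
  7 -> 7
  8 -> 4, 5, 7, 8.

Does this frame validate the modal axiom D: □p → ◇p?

Yes

By correspondence theory, D is valid on a frame iff S is serial.
Serial: yes — every world has a successor (e.g. 1 S 1).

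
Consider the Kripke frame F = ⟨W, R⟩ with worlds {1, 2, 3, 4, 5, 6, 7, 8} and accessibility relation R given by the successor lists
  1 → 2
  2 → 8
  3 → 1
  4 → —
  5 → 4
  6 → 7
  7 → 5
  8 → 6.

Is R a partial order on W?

Reflexive: no — 1 is not related to itself.
Transitive: no — 1 R 2 and 2 R 8, but not 1 R 8.
Antisymmetric: yes — no distinct pair is related both ways.
So R is not a partial order.

No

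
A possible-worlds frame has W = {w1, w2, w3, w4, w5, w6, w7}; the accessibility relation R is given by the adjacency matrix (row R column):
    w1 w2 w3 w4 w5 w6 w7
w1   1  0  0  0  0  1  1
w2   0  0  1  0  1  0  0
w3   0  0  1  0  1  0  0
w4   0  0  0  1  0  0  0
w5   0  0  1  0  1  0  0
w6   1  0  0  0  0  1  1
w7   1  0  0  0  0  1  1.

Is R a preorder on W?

Reflexive: no — w2 is not related to itself.
Transitive: yes — every two-step R-path is closed by a direct edge.
So R is not a preorder.

No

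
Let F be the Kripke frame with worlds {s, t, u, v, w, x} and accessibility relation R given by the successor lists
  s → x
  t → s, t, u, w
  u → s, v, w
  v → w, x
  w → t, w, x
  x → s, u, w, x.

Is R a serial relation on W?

Serial: yes — every world has a successor (e.g. s R x).

Yes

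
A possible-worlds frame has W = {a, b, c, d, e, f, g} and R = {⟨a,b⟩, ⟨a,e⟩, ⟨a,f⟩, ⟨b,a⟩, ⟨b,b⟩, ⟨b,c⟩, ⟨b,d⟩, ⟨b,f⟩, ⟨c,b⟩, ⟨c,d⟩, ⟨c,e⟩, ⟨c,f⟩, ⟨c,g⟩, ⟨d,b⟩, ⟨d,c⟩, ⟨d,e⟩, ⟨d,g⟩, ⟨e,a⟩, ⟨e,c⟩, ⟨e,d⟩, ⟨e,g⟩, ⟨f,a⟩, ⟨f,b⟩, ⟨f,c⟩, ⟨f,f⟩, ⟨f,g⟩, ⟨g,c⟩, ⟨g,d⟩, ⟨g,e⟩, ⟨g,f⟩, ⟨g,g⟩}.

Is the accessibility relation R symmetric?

Symmetric: yes — every pair in R has its reverse in R.

Yes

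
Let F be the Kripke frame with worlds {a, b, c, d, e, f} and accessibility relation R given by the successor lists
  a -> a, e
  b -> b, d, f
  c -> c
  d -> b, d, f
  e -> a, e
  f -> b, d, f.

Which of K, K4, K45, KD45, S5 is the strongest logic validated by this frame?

S5

Transitive (axiom 4): yes — every two-step R-path is closed by a direct edge.
Euclidean (axiom 5): yes — any two successors of a common world are R-related.
Serial (axiom D): yes — every world has a successor (e.g. a R a).
Reflexive (axiom T): yes — every world is R-related to itself.
So F validates K, K4, K45, KD45, S5. The strongest is S5.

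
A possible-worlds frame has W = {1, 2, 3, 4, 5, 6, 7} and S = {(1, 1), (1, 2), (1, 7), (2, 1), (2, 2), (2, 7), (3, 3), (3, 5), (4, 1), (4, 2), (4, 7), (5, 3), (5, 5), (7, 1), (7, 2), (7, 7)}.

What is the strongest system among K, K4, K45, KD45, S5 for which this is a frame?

Transitive (axiom 4): yes — every two-step S-path is closed by a direct edge.
Euclidean (axiom 5): yes — any two successors of a common world are S-related.
Serial (axiom D): no — 6 has no S-successor.
Reflexive (axiom T): no — 4 is not related to itself.
So F validates K, K4, K45; KD45 would additionally require S to be serial. The strongest is K45.

K45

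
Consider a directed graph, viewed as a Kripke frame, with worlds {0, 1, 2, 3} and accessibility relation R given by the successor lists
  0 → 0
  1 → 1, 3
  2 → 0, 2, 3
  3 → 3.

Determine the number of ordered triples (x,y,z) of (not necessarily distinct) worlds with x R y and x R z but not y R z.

5

Enumerating: (1,3,1), (2,0,2), (2,0,3), (2,3,0), (2,3,2).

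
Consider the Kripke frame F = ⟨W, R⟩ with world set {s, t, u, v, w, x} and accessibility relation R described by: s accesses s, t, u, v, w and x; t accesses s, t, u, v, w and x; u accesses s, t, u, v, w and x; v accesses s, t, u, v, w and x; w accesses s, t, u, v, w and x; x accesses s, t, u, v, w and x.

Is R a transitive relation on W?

Transitive: yes — every two-step R-path is closed by a direct edge.

Yes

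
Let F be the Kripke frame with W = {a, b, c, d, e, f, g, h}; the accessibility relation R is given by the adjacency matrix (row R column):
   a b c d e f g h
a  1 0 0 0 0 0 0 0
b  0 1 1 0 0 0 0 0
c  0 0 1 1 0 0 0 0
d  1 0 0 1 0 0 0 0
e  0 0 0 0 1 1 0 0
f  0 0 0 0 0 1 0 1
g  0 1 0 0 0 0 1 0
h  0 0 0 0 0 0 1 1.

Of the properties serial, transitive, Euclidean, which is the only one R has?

Serial: yes — every world has a successor (e.g. a R a).
Transitive: no — b R c and c R d, but not b R d.
Euclidean: no — b R c and b R b, but not c R b.
Only serial holds.

serial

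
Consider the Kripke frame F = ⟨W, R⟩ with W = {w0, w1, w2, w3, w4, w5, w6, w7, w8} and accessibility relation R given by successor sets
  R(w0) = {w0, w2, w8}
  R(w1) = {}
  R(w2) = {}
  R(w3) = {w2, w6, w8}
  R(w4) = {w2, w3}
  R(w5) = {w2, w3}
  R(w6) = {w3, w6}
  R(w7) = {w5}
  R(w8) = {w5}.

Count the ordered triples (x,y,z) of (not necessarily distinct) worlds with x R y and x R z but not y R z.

23

Enumerating: (w0,w2,w0), (w0,w2,w2), (w0,w2,w8), (w0,w8,w0), (w0,w8,w2), (w0,w8,w8), (w3,w2,w2), (w3,w2,w6), (w3,w2,w8), (w3,w6,w2), (w3,w6,w8), (w3,w8,w2), … and 11 more.
Total: 23.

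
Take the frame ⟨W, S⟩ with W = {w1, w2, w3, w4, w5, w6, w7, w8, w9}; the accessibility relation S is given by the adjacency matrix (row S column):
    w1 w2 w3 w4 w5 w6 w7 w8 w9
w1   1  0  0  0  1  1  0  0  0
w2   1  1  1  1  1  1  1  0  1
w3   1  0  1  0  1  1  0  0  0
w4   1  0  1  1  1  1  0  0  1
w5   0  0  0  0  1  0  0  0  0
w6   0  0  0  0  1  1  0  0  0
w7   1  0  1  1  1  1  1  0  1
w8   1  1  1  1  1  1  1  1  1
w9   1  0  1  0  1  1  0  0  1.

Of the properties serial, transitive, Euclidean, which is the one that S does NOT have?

Serial: yes — every world has a successor (e.g. w1 S w1).
Transitive: yes — every two-step S-path is closed by a direct edge.
Euclidean: no — w1 S w5 and w1 S w6, but not w5 S w6.
Only Euclidean fails.

Euclidean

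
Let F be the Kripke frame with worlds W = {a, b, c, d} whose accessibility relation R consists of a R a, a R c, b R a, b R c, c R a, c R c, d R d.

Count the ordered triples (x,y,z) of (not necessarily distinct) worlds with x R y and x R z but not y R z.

R is Euclidean; there are no such tuples.

0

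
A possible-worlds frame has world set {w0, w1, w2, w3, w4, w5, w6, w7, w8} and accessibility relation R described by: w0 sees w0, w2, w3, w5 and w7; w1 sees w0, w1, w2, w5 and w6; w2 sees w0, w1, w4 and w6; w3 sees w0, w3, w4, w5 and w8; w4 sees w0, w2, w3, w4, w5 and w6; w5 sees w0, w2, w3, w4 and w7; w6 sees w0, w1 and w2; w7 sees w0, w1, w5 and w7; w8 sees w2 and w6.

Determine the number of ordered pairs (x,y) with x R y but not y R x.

10

Enumerating: (w1,w0), (w1,w5), (w3,w8), (w4,w0), (w4,w6), (w5,w2), (w6,w0), (w7,w1), (w8,w2), (w8,w6).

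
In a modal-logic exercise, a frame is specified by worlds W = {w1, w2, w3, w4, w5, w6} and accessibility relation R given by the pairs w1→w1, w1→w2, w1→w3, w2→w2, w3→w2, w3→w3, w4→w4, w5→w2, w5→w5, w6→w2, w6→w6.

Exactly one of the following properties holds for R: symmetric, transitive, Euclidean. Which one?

Symmetric: no — w1 R w2 but not w2 R w1.
Transitive: yes — every two-step R-path is closed by a direct edge.
Euclidean: no — w1 R w2 and w1 R w3, but not w2 R w3.
Only transitive holds.

transitive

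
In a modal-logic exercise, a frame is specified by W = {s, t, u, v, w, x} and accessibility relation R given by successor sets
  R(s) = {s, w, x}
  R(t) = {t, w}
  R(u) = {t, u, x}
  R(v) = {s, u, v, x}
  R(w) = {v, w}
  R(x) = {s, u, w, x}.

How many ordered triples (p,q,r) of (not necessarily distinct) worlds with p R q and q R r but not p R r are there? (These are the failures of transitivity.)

Enumerating: (s,w,v), (s,x,u), (t,w,v), (u,t,w), (u,x,s), (u,x,w), (v,s,w), (v,u,t), (v,x,w), (w,v,s), (w,v,u), (w,v,x), (x,u,t), (x,w,v).

14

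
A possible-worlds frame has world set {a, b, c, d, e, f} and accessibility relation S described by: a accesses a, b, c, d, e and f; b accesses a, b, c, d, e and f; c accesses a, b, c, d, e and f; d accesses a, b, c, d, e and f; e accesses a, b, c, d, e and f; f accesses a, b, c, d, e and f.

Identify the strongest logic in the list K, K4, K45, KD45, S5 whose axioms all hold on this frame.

S5

Transitive (axiom 4): yes — every two-step S-path is closed by a direct edge.
Euclidean (axiom 5): yes — any two successors of a common world are S-related.
Serial (axiom D): yes — every world has a successor (e.g. a S a).
Reflexive (axiom T): yes — every world is S-related to itself.
So F validates K, K4, K45, KD45, S5. The strongest is S5.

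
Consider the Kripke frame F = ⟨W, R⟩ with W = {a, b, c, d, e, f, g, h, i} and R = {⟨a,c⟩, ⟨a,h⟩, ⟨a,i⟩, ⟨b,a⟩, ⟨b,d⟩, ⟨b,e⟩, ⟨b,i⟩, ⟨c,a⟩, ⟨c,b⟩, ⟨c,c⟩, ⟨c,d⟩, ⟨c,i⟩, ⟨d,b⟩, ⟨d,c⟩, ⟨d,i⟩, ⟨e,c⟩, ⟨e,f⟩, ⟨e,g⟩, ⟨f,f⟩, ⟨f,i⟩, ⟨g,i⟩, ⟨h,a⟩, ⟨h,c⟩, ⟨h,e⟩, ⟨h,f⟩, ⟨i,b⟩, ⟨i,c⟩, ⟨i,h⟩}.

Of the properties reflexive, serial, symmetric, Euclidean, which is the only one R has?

serial

Reflexive: no — a is not related to itself.
Serial: yes — every world has a successor (e.g. a R c).
Symmetric: no — a R i but not i R a.
Euclidean: no — a R c and a R h, but not c R h.
Only serial holds.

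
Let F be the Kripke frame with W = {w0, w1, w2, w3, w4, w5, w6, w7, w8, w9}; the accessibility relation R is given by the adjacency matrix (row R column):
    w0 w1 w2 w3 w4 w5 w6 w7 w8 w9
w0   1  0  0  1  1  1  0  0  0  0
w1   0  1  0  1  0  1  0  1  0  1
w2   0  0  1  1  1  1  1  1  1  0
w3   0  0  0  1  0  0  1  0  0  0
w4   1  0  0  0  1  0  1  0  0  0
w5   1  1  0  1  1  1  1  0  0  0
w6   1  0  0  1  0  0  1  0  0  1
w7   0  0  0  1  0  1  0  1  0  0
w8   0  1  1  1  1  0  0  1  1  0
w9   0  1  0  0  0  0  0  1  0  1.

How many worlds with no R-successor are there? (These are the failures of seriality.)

R is serial; there are no such worlds.

0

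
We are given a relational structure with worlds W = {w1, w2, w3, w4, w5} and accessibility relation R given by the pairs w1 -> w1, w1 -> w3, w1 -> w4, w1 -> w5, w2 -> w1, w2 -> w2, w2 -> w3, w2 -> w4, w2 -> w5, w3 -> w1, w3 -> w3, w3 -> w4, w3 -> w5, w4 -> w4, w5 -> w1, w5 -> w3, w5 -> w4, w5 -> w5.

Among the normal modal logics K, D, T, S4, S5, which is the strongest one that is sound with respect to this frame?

Serial (axiom D): yes — every world has a successor (e.g. w1 R w1).
Reflexive (axiom T): yes — every world is R-related to itself.
Transitive (axiom 4): yes — every two-step R-path is closed by a direct edge.
Euclidean (axiom 5): no — w1 R w4 and w1 R w3, but not w4 R w3.
So F validates K, D, T, S4; S5 would additionally require R to be Euclidean. The strongest is S4.

S4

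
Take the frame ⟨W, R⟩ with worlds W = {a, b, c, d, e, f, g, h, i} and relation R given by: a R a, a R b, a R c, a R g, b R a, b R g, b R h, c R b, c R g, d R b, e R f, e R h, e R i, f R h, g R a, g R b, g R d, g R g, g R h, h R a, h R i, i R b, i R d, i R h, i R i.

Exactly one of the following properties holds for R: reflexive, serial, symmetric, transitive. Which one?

serial

Reflexive: no — b is not related to itself.
Serial: yes — every world has a successor (e.g. a R a).
Symmetric: no — a R c but not c R a.
Transitive: no — a R b and b R h, but not a R h.
Only serial holds.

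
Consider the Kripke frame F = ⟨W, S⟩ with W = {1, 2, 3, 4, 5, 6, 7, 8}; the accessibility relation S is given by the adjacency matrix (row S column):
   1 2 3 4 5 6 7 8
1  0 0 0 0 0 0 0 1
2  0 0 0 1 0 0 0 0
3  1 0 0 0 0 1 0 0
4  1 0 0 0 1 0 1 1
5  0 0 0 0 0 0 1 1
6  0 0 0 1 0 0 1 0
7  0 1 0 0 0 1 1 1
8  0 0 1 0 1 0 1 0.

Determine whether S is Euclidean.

No

Euclidean: no — 3 S 1 and 3 S 6, but not 1 S 6.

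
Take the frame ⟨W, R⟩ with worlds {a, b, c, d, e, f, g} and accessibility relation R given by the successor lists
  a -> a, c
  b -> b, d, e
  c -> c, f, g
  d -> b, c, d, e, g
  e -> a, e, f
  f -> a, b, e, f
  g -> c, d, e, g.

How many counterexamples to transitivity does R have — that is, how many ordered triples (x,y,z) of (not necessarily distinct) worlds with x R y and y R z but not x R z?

Enumerating: (a,c,f), (a,c,g), (b,d,c), (b,d,g), (b,e,a), (b,e,f), (c,f,a), (c,f,b), (c,f,e), (c,g,d), (c,g,e), (d,c,f), … and 10 more.
Total: 22.

22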